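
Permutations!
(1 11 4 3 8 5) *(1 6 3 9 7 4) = [0, 11, 2, 8, 9, 6, 3, 4, 5, 7, 10, 1] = (1 11)(3 8 5 6)(4 9 7)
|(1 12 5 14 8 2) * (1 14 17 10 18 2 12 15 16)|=|(1 15 16)(2 14 8 12 5 17 10 18)|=24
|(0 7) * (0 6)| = 3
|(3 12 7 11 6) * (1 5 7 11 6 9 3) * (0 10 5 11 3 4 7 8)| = 12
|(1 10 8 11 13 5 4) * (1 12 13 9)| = 20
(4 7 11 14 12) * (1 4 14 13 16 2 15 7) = (1 4)(2 15 7 11 13 16)(12 14) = [0, 4, 15, 3, 1, 5, 6, 11, 8, 9, 10, 13, 14, 16, 12, 7, 2]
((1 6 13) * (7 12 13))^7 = (1 7 13 6 12)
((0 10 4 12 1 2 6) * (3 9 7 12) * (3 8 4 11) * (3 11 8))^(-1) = ((0 10 8 4 3 9 7 12 1 2 6))^(-1) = (0 6 2 1 12 7 9 3 4 8 10)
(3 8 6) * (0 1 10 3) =(0 1 10 3 8 6) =[1, 10, 2, 8, 4, 5, 0, 7, 6, 9, 3]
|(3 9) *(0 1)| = |(0 1)(3 9)| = 2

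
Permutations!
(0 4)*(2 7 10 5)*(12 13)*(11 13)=(0 4)(2 7 10 5)(11 13 12)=[4, 1, 7, 3, 0, 2, 6, 10, 8, 9, 5, 13, 11, 12]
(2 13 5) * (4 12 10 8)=[0, 1, 13, 3, 12, 2, 6, 7, 4, 9, 8, 11, 10, 5]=(2 13 5)(4 12 10 8)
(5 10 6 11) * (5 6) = [0, 1, 2, 3, 4, 10, 11, 7, 8, 9, 5, 6] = (5 10)(6 11)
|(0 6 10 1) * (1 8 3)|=6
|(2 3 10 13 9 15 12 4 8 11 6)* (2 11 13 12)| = |(2 3 10 12 4 8 13 9 15)(6 11)| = 18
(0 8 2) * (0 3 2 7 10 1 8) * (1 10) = (10)(1 8 7)(2 3) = [0, 8, 3, 2, 4, 5, 6, 1, 7, 9, 10]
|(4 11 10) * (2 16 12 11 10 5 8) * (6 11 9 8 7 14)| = |(2 16 12 9 8)(4 10)(5 7 14 6 11)| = 10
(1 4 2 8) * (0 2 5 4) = [2, 0, 8, 3, 5, 4, 6, 7, 1] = (0 2 8 1)(4 5)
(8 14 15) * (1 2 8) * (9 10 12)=[0, 2, 8, 3, 4, 5, 6, 7, 14, 10, 12, 11, 9, 13, 15, 1]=(1 2 8 14 15)(9 10 12)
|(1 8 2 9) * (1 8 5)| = 6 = |(1 5)(2 9 8)|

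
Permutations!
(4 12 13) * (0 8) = [8, 1, 2, 3, 12, 5, 6, 7, 0, 9, 10, 11, 13, 4] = (0 8)(4 12 13)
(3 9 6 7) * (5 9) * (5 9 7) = [0, 1, 2, 9, 4, 7, 5, 3, 8, 6] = (3 9 6 5 7)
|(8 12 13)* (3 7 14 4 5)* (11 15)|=|(3 7 14 4 5)(8 12 13)(11 15)|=30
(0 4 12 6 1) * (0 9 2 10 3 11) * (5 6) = [4, 9, 10, 11, 12, 6, 1, 7, 8, 2, 3, 0, 5] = (0 4 12 5 6 1 9 2 10 3 11)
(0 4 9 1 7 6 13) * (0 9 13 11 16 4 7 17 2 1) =(0 7 6 11 16 4 13 9)(1 17 2) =[7, 17, 1, 3, 13, 5, 11, 6, 8, 0, 10, 16, 12, 9, 14, 15, 4, 2]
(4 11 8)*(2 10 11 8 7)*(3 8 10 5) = (2 5 3 8 4 10 11 7) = [0, 1, 5, 8, 10, 3, 6, 2, 4, 9, 11, 7]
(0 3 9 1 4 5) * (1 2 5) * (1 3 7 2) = (0 7 2 5)(1 4 3 9) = [7, 4, 5, 9, 3, 0, 6, 2, 8, 1]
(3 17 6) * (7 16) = (3 17 6)(7 16) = [0, 1, 2, 17, 4, 5, 3, 16, 8, 9, 10, 11, 12, 13, 14, 15, 7, 6]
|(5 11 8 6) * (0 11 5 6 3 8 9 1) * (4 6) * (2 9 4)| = 14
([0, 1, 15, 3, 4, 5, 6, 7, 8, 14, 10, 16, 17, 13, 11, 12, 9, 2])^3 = [0, 1, 17, 3, 4, 5, 6, 7, 8, 16, 10, 14, 15, 13, 9, 2, 11, 12]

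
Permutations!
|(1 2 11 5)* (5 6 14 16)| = 7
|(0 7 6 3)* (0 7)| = |(3 7 6)| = 3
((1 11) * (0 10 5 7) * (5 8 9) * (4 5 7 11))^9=(0 7 9 8 10)(1 4 5 11)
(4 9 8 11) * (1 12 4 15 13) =(1 12 4 9 8 11 15 13) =[0, 12, 2, 3, 9, 5, 6, 7, 11, 8, 10, 15, 4, 1, 14, 13]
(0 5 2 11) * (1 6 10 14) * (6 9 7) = (0 5 2 11)(1 9 7 6 10 14) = [5, 9, 11, 3, 4, 2, 10, 6, 8, 7, 14, 0, 12, 13, 1]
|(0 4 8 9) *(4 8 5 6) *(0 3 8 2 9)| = 15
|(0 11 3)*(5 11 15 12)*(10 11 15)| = |(0 10 11 3)(5 15 12)| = 12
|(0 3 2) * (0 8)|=4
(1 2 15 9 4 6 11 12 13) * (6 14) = [0, 2, 15, 3, 14, 5, 11, 7, 8, 4, 10, 12, 13, 1, 6, 9] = (1 2 15 9 4 14 6 11 12 13)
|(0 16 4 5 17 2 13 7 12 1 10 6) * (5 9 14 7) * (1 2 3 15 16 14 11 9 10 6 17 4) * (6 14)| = |(0 6)(1 14 7 12 2 13 5 4 10 17 3 15 16)(9 11)| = 26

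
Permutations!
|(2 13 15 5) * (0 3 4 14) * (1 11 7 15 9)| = |(0 3 4 14)(1 11 7 15 5 2 13 9)| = 8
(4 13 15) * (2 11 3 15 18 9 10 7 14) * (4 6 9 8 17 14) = (2 11 3 15 6 9 10 7 4 13 18 8 17 14) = [0, 1, 11, 15, 13, 5, 9, 4, 17, 10, 7, 3, 12, 18, 2, 6, 16, 14, 8]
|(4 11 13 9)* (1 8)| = 4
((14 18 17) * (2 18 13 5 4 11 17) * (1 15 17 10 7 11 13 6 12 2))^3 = (1 14 2 15 6 18 17 12)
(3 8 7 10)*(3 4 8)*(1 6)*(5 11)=(1 6)(4 8 7 10)(5 11)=[0, 6, 2, 3, 8, 11, 1, 10, 7, 9, 4, 5]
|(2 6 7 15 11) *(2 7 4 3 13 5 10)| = |(2 6 4 3 13 5 10)(7 15 11)| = 21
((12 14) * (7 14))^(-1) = ((7 14 12))^(-1) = (7 12 14)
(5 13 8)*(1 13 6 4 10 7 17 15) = (1 13 8 5 6 4 10 7 17 15) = [0, 13, 2, 3, 10, 6, 4, 17, 5, 9, 7, 11, 12, 8, 14, 1, 16, 15]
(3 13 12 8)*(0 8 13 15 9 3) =(0 8)(3 15 9)(12 13) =[8, 1, 2, 15, 4, 5, 6, 7, 0, 3, 10, 11, 13, 12, 14, 9]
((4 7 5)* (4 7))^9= (5 7)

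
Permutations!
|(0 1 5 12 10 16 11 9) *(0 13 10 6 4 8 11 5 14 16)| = 13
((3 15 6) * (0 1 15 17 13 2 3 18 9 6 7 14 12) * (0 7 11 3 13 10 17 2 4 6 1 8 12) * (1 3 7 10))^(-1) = ((0 8 12 10 17 1 15 11 7 14)(2 13 4 6 18 9 3))^(-1) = (0 14 7 11 15 1 17 10 12 8)(2 3 9 18 6 4 13)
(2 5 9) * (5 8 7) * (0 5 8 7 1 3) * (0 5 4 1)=(0 4 1 3 5 9 2 7 8)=[4, 3, 7, 5, 1, 9, 6, 8, 0, 2]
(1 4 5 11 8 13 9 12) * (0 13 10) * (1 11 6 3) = (0 13 9 12 11 8 10)(1 4 5 6 3) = [13, 4, 2, 1, 5, 6, 3, 7, 10, 12, 0, 8, 11, 9]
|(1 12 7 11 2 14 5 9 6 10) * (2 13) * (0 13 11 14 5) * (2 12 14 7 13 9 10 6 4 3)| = |(0 9 4 3 2 5 10 1 14)(12 13)| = 18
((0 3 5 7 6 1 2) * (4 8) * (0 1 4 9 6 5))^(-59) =(0 3)(1 2)(4 8 9 6)(5 7)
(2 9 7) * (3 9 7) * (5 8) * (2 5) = [0, 1, 7, 9, 4, 8, 6, 5, 2, 3] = (2 7 5 8)(3 9)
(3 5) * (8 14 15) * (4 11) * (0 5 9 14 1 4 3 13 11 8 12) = (0 5 13 11 3 9 14 15 12)(1 4 8) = [5, 4, 2, 9, 8, 13, 6, 7, 1, 14, 10, 3, 0, 11, 15, 12]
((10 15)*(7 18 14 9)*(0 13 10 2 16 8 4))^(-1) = ((0 13 10 15 2 16 8 4)(7 18 14 9))^(-1) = (0 4 8 16 2 15 10 13)(7 9 14 18)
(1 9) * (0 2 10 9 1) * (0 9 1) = (0 2 10 1) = [2, 0, 10, 3, 4, 5, 6, 7, 8, 9, 1]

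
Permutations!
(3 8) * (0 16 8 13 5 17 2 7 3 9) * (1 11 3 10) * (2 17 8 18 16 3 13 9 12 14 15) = (0 3 9)(1 11 13 5 8 12 14 15 2 7 10)(16 18) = [3, 11, 7, 9, 4, 8, 6, 10, 12, 0, 1, 13, 14, 5, 15, 2, 18, 17, 16]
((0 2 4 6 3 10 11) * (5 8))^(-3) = ((0 2 4 6 3 10 11)(5 8))^(-3) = (0 3 2 10 4 11 6)(5 8)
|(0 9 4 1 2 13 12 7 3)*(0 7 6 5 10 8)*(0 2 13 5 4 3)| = 20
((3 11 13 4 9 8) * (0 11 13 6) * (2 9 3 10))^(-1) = ((0 11 6)(2 9 8 10)(3 13 4))^(-1) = (0 6 11)(2 10 8 9)(3 4 13)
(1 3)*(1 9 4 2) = (1 3 9 4 2) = [0, 3, 1, 9, 2, 5, 6, 7, 8, 4]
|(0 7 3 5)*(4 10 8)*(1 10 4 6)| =4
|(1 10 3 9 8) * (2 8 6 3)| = |(1 10 2 8)(3 9 6)| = 12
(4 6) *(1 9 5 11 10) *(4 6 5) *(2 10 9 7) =(1 7 2 10)(4 5 11 9) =[0, 7, 10, 3, 5, 11, 6, 2, 8, 4, 1, 9]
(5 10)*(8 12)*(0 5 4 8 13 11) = (0 5 10 4 8 12 13 11) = [5, 1, 2, 3, 8, 10, 6, 7, 12, 9, 4, 0, 13, 11]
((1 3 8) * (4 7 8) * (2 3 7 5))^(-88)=(1 8 7)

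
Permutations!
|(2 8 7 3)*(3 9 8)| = 6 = |(2 3)(7 9 8)|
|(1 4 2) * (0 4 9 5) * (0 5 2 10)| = 3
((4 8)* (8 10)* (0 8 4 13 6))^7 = (0 6 13 8)(4 10)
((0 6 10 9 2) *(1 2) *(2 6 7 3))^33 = ((0 7 3 2)(1 6 10 9))^33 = (0 7 3 2)(1 6 10 9)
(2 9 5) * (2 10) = [0, 1, 9, 3, 4, 10, 6, 7, 8, 5, 2] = (2 9 5 10)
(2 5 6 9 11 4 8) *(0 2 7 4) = (0 2 5 6 9 11)(4 8 7) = [2, 1, 5, 3, 8, 6, 9, 4, 7, 11, 10, 0]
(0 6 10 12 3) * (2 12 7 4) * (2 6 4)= (0 4 6 10 7 2 12 3)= [4, 1, 12, 0, 6, 5, 10, 2, 8, 9, 7, 11, 3]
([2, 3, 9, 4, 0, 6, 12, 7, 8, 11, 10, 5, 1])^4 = (0 5 3 9 12)(1 2 6 4 11)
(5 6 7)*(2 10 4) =[0, 1, 10, 3, 2, 6, 7, 5, 8, 9, 4] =(2 10 4)(5 6 7)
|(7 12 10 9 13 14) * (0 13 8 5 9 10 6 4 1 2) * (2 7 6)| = 9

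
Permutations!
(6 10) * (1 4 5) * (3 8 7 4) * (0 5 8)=(0 5 1 3)(4 8 7)(6 10)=[5, 3, 2, 0, 8, 1, 10, 4, 7, 9, 6]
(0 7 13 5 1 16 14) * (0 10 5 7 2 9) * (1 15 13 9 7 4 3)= (0 2 7 9)(1 16 14 10 5 15 13 4 3)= [2, 16, 7, 1, 3, 15, 6, 9, 8, 0, 5, 11, 12, 4, 10, 13, 14]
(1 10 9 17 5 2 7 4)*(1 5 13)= (1 10 9 17 13)(2 7 4 5)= [0, 10, 7, 3, 5, 2, 6, 4, 8, 17, 9, 11, 12, 1, 14, 15, 16, 13]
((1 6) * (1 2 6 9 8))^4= (1 9 8)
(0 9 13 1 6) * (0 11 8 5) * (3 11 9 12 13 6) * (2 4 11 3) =(0 12 13 1 2 4 11 8 5)(6 9) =[12, 2, 4, 3, 11, 0, 9, 7, 5, 6, 10, 8, 13, 1]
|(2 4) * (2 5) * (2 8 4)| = 3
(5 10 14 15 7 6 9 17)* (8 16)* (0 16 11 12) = (0 16 8 11 12)(5 10 14 15 7 6 9 17) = [16, 1, 2, 3, 4, 10, 9, 6, 11, 17, 14, 12, 0, 13, 15, 7, 8, 5]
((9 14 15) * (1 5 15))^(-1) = (1 14 9 15 5)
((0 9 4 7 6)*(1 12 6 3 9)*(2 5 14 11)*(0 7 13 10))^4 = (14)(0 7 13 12 9)(1 3 10 6 4)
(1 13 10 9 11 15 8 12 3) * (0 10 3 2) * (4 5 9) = (0 10 4 5 9 11 15 8 12 2)(1 13 3) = [10, 13, 0, 1, 5, 9, 6, 7, 12, 11, 4, 15, 2, 3, 14, 8]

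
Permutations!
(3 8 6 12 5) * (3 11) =(3 8 6 12 5 11) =[0, 1, 2, 8, 4, 11, 12, 7, 6, 9, 10, 3, 5]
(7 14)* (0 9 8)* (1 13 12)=[9, 13, 2, 3, 4, 5, 6, 14, 0, 8, 10, 11, 1, 12, 7]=(0 9 8)(1 13 12)(7 14)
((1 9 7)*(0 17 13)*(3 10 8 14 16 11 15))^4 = (0 17 13)(1 9 7)(3 16 10 11 8 15 14)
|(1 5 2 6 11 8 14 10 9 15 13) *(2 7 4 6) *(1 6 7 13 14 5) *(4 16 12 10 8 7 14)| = 13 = |(4 14 8 5 13 6 11 7 16 12 10 9 15)|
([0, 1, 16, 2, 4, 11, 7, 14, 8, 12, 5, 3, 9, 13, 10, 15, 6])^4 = [0, 1, 14, 7, 4, 16, 5, 11, 8, 9, 2, 6, 12, 13, 3, 15, 10]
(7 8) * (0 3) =(0 3)(7 8) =[3, 1, 2, 0, 4, 5, 6, 8, 7]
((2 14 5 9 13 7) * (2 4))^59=((2 14 5 9 13 7 4))^59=(2 9 4 5 7 14 13)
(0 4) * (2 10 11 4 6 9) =(0 6 9 2 10 11 4) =[6, 1, 10, 3, 0, 5, 9, 7, 8, 2, 11, 4]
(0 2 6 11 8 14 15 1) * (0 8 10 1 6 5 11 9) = (0 2 5 11 10 1 8 14 15 6 9) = [2, 8, 5, 3, 4, 11, 9, 7, 14, 0, 1, 10, 12, 13, 15, 6]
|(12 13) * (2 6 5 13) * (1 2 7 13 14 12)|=8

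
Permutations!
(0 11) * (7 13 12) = (0 11)(7 13 12) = [11, 1, 2, 3, 4, 5, 6, 13, 8, 9, 10, 0, 7, 12]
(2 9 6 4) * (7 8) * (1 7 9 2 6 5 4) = (1 7 8 9 5 4 6) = [0, 7, 2, 3, 6, 4, 1, 8, 9, 5]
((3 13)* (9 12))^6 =((3 13)(9 12))^6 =(13)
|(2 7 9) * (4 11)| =6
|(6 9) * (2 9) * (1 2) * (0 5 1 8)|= 7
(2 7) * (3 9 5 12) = [0, 1, 7, 9, 4, 12, 6, 2, 8, 5, 10, 11, 3] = (2 7)(3 9 5 12)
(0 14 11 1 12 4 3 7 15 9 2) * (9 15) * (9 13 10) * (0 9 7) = (15)(0 14 11 1 12 4 3)(2 9)(7 13 10) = [14, 12, 9, 0, 3, 5, 6, 13, 8, 2, 7, 1, 4, 10, 11, 15]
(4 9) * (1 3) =[0, 3, 2, 1, 9, 5, 6, 7, 8, 4] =(1 3)(4 9)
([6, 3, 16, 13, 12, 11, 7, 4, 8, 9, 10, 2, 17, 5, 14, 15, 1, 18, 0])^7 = (18)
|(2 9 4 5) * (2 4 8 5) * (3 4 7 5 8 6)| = |(2 9 6 3 4)(5 7)| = 10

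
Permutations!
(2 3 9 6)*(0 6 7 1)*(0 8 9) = (0 6 2 3)(1 8 9 7) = [6, 8, 3, 0, 4, 5, 2, 1, 9, 7]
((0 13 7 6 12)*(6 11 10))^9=(0 7 10 12 13 11 6)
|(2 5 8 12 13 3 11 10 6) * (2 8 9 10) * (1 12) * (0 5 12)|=35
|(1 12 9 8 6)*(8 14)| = 6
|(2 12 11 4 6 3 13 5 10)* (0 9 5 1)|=12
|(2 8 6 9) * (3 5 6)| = 6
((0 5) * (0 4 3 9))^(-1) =((0 5 4 3 9))^(-1) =(0 9 3 4 5)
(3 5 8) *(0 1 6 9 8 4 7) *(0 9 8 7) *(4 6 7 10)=(0 1 7 9 10 4)(3 5 6 8)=[1, 7, 2, 5, 0, 6, 8, 9, 3, 10, 4]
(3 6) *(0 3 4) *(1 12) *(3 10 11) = (0 10 11 3 6 4)(1 12) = [10, 12, 2, 6, 0, 5, 4, 7, 8, 9, 11, 3, 1]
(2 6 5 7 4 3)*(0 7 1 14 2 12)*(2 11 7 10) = [10, 14, 6, 12, 3, 1, 5, 4, 8, 9, 2, 7, 0, 13, 11] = (0 10 2 6 5 1 14 11 7 4 3 12)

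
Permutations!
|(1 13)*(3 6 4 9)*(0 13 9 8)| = 8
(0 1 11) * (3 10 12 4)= (0 1 11)(3 10 12 4)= [1, 11, 2, 10, 3, 5, 6, 7, 8, 9, 12, 0, 4]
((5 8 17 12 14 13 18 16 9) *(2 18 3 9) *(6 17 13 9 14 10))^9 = (18)(3 5)(6 17 12 10)(8 14)(9 13) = ((2 18 16)(3 14 9 5 8 13)(6 17 12 10))^9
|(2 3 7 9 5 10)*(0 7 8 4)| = 9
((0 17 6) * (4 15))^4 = ((0 17 6)(4 15))^4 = (0 17 6)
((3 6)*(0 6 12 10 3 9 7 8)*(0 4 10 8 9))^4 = ((0 6)(3 12 8 4 10)(7 9))^4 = (3 10 4 8 12)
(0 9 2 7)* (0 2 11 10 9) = [0, 1, 7, 3, 4, 5, 6, 2, 8, 11, 9, 10] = (2 7)(9 11 10)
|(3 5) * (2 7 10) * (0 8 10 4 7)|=4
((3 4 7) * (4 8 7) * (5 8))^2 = ((3 5 8 7))^2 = (3 8)(5 7)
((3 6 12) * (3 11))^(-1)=((3 6 12 11))^(-1)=(3 11 12 6)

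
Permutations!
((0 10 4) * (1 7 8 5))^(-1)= ((0 10 4)(1 7 8 5))^(-1)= (0 4 10)(1 5 8 7)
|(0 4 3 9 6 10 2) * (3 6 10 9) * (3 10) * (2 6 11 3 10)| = 15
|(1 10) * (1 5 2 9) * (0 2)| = |(0 2 9 1 10 5)| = 6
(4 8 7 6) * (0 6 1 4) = [6, 4, 2, 3, 8, 5, 0, 1, 7] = (0 6)(1 4 8 7)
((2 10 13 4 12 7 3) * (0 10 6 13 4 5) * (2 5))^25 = ((0 10 4 12 7 3 5)(2 6 13))^25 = (0 7 10 3 4 5 12)(2 6 13)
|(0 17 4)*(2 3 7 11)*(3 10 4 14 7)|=8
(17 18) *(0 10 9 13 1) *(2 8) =(0 10 9 13 1)(2 8)(17 18) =[10, 0, 8, 3, 4, 5, 6, 7, 2, 13, 9, 11, 12, 1, 14, 15, 16, 18, 17]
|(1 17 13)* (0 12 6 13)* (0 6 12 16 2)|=|(0 16 2)(1 17 6 13)|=12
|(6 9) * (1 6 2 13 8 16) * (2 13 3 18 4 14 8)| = |(1 6 9 13 2 3 18 4 14 8 16)| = 11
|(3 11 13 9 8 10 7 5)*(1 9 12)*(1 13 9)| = 14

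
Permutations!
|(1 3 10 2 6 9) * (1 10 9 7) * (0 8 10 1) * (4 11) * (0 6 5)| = 30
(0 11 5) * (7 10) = [11, 1, 2, 3, 4, 0, 6, 10, 8, 9, 7, 5] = (0 11 5)(7 10)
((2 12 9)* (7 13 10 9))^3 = ((2 12 7 13 10 9))^3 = (2 13)(7 9)(10 12)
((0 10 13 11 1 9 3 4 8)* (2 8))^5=(0 9)(1 8)(2 11)(3 10)(4 13)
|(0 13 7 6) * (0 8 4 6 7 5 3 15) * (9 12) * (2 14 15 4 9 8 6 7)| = |(0 13 5 3 4 7 2 14 15)(8 9 12)| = 9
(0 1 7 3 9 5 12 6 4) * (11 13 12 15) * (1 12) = (0 12 6 4)(1 7 3 9 5 15 11 13) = [12, 7, 2, 9, 0, 15, 4, 3, 8, 5, 10, 13, 6, 1, 14, 11]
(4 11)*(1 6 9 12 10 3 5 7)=(1 6 9 12 10 3 5 7)(4 11)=[0, 6, 2, 5, 11, 7, 9, 1, 8, 12, 3, 4, 10]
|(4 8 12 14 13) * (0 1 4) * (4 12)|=10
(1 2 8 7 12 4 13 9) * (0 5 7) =(0 5 7 12 4 13 9 1 2 8) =[5, 2, 8, 3, 13, 7, 6, 12, 0, 1, 10, 11, 4, 9]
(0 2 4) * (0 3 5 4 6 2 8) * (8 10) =(0 10 8)(2 6)(3 5 4) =[10, 1, 6, 5, 3, 4, 2, 7, 0, 9, 8]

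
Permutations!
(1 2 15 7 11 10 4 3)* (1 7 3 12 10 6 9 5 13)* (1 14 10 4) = (1 2 15 3 7 11 6 9 5 13 14 10)(4 12) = [0, 2, 15, 7, 12, 13, 9, 11, 8, 5, 1, 6, 4, 14, 10, 3]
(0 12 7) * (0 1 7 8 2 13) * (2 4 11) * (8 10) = (0 12 10 8 4 11 2 13)(1 7) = [12, 7, 13, 3, 11, 5, 6, 1, 4, 9, 8, 2, 10, 0]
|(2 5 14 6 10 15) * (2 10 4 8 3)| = 14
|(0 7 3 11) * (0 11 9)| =|(11)(0 7 3 9)| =4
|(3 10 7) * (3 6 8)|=5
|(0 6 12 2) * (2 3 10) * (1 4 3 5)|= |(0 6 12 5 1 4 3 10 2)|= 9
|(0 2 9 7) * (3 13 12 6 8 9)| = |(0 2 3 13 12 6 8 9 7)| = 9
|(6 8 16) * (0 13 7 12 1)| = |(0 13 7 12 1)(6 8 16)| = 15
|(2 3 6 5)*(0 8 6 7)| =|(0 8 6 5 2 3 7)| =7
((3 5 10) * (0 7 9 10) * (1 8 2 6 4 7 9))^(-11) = (0 5 3 10 9)(1 8 2 6 4 7) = ((0 9 10 3 5)(1 8 2 6 4 7))^(-11)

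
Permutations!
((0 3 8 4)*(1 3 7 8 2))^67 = ((0 7 8 4)(1 3 2))^67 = (0 4 8 7)(1 3 2)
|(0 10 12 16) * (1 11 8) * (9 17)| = 12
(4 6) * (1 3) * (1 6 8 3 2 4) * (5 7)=(1 2 4 8 3 6)(5 7)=[0, 2, 4, 6, 8, 7, 1, 5, 3]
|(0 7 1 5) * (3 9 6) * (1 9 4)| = |(0 7 9 6 3 4 1 5)| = 8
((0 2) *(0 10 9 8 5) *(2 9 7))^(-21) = (10)(0 5 8 9)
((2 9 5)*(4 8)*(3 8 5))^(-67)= ((2 9 3 8 4 5))^(-67)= (2 5 4 8 3 9)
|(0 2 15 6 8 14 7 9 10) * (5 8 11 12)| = |(0 2 15 6 11 12 5 8 14 7 9 10)| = 12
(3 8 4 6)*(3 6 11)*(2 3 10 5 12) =(2 3 8 4 11 10 5 12) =[0, 1, 3, 8, 11, 12, 6, 7, 4, 9, 5, 10, 2]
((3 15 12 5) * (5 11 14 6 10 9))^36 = (15)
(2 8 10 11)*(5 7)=(2 8 10 11)(5 7)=[0, 1, 8, 3, 4, 7, 6, 5, 10, 9, 11, 2]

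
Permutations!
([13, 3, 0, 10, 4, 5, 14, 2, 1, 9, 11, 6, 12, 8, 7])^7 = [6, 2, 11, 0, 4, 5, 1, 10, 7, 9, 13, 8, 12, 14, 3]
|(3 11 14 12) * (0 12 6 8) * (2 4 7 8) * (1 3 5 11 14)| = 12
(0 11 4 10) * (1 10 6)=(0 11 4 6 1 10)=[11, 10, 2, 3, 6, 5, 1, 7, 8, 9, 0, 4]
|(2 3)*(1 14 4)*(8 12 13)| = 6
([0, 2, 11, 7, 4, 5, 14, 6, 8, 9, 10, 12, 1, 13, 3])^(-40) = [0, 1, 2, 3, 4, 5, 6, 7, 8, 9, 10, 11, 12, 13, 14]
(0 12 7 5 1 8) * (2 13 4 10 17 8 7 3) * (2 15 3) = [12, 7, 13, 15, 10, 1, 6, 5, 0, 9, 17, 11, 2, 4, 14, 3, 16, 8] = (0 12 2 13 4 10 17 8)(1 7 5)(3 15)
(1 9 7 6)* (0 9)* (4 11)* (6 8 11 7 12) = (0 9 12 6 1)(4 7 8 11) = [9, 0, 2, 3, 7, 5, 1, 8, 11, 12, 10, 4, 6]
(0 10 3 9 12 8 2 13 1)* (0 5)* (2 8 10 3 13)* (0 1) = (0 3 9 12 10 13)(1 5) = [3, 5, 2, 9, 4, 1, 6, 7, 8, 12, 13, 11, 10, 0]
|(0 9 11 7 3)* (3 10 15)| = 7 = |(0 9 11 7 10 15 3)|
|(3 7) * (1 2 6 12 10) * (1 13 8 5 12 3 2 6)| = |(1 6 3 7 2)(5 12 10 13 8)| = 5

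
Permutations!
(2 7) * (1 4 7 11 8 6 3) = [0, 4, 11, 1, 7, 5, 3, 2, 6, 9, 10, 8] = (1 4 7 2 11 8 6 3)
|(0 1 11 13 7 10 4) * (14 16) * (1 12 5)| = |(0 12 5 1 11 13 7 10 4)(14 16)| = 18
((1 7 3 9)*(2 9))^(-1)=((1 7 3 2 9))^(-1)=(1 9 2 3 7)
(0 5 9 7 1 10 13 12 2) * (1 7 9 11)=(0 5 11 1 10 13 12 2)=[5, 10, 0, 3, 4, 11, 6, 7, 8, 9, 13, 1, 2, 12]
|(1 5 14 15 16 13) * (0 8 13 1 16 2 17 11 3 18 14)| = 42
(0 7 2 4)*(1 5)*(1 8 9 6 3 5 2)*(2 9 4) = (0 7 1 9 6 3 5 8 4) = [7, 9, 2, 5, 0, 8, 3, 1, 4, 6]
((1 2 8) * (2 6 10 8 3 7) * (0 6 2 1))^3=((0 6 10 8)(1 2 3 7))^3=(0 8 10 6)(1 7 3 2)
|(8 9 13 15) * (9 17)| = 5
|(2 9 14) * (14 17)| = |(2 9 17 14)| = 4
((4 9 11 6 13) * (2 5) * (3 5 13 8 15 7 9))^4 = (2 5 3 4 13)(6 9 15)(7 8 11)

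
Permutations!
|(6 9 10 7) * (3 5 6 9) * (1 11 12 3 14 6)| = 30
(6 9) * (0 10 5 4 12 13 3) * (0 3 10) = (4 12 13 10 5)(6 9) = [0, 1, 2, 3, 12, 4, 9, 7, 8, 6, 5, 11, 13, 10]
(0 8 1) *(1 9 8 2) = [2, 0, 1, 3, 4, 5, 6, 7, 9, 8] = (0 2 1)(8 9)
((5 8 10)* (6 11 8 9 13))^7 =((5 9 13 6 11 8 10))^7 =(13)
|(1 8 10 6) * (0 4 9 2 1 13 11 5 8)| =|(0 4 9 2 1)(5 8 10 6 13 11)| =30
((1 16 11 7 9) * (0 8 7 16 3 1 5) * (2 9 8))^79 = ((0 2 9 5)(1 3)(7 8)(11 16))^79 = (0 5 9 2)(1 3)(7 8)(11 16)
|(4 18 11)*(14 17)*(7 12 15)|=6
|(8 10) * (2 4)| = 2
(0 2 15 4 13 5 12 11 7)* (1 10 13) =[2, 10, 15, 3, 1, 12, 6, 0, 8, 9, 13, 7, 11, 5, 14, 4] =(0 2 15 4 1 10 13 5 12 11 7)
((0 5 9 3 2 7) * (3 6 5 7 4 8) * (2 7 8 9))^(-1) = ((0 8 3 7)(2 4 9 6 5))^(-1) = (0 7 3 8)(2 5 6 9 4)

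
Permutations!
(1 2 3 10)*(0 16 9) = [16, 2, 3, 10, 4, 5, 6, 7, 8, 0, 1, 11, 12, 13, 14, 15, 9] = (0 16 9)(1 2 3 10)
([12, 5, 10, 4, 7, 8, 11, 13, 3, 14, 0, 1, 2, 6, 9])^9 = (0 12 2 10)(9 14)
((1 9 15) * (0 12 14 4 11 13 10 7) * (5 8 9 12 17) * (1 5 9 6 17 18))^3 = ((0 18 1 12 14 4 11 13 10 7)(5 8 6 17 9 15))^3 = (0 12 11 7 1 4 10 18 14 13)(5 17)(6 15)(8 9)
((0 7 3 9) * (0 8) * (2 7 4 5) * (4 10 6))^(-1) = (0 8 9 3 7 2 5 4 6 10)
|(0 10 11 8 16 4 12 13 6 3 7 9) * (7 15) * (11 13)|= 40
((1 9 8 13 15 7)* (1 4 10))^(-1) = ((1 9 8 13 15 7 4 10))^(-1) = (1 10 4 7 15 13 8 9)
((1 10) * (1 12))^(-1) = (1 12 10)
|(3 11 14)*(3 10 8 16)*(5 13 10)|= 8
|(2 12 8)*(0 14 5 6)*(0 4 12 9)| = |(0 14 5 6 4 12 8 2 9)| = 9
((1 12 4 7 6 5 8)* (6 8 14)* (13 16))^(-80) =(16)(5 14 6)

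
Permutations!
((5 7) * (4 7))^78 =((4 7 5))^78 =(7)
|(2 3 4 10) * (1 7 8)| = 12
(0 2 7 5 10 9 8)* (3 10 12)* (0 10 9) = (0 2 7 5 12 3 9 8 10) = [2, 1, 7, 9, 4, 12, 6, 5, 10, 8, 0, 11, 3]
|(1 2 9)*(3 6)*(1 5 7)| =10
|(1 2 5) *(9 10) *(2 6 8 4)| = 6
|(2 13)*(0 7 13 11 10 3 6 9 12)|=|(0 7 13 2 11 10 3 6 9 12)|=10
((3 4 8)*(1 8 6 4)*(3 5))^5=(1 8 5 3)(4 6)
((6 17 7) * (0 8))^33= (17)(0 8)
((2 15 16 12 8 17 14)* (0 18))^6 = ((0 18)(2 15 16 12 8 17 14))^6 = (18)(2 14 17 8 12 16 15)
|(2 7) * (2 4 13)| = 4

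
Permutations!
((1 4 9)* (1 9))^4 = ((9)(1 4))^4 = (9)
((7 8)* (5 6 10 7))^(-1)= (5 8 7 10 6)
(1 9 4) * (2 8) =(1 9 4)(2 8) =[0, 9, 8, 3, 1, 5, 6, 7, 2, 4]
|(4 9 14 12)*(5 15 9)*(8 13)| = 6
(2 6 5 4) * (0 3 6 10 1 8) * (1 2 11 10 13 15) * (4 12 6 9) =[3, 8, 13, 9, 11, 12, 5, 7, 0, 4, 2, 10, 6, 15, 14, 1] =(0 3 9 4 11 10 2 13 15 1 8)(5 12 6)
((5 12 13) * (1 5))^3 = (1 13 12 5)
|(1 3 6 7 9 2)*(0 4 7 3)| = |(0 4 7 9 2 1)(3 6)| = 6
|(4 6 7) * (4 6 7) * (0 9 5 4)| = 6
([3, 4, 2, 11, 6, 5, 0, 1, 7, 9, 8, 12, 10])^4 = (0 10 4 11 7)(1 3 8 6 12)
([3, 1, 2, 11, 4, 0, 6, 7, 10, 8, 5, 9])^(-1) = [5, 1, 2, 0, 4, 10, 6, 7, 9, 11, 8, 3]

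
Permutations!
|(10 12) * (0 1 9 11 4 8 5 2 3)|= 18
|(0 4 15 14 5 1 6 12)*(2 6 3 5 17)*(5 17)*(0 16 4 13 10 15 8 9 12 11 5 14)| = 140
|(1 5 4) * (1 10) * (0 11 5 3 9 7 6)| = |(0 11 5 4 10 1 3 9 7 6)| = 10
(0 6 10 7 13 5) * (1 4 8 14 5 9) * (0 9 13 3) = (0 6 10 7 3)(1 4 8 14 5 9) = [6, 4, 2, 0, 8, 9, 10, 3, 14, 1, 7, 11, 12, 13, 5]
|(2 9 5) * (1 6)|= 6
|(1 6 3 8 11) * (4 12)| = |(1 6 3 8 11)(4 12)| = 10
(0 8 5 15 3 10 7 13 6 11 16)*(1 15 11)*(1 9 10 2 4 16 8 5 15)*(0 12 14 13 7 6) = [5, 1, 4, 2, 16, 11, 9, 7, 15, 10, 6, 8, 14, 0, 13, 3, 12] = (0 5 11 8 15 3 2 4 16 12 14 13)(6 9 10)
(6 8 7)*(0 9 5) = [9, 1, 2, 3, 4, 0, 8, 6, 7, 5] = (0 9 5)(6 8 7)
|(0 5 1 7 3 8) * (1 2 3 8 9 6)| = |(0 5 2 3 9 6 1 7 8)| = 9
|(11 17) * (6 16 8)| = |(6 16 8)(11 17)| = 6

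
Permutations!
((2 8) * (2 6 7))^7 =((2 8 6 7))^7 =(2 7 6 8)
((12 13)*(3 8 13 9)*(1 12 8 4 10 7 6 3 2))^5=(1 12 9 2)(8 13)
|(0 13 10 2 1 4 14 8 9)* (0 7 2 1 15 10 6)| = |(0 13 6)(1 4 14 8 9 7 2 15 10)| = 9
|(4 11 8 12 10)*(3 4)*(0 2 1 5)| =|(0 2 1 5)(3 4 11 8 12 10)| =12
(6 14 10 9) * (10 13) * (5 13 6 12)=[0, 1, 2, 3, 4, 13, 14, 7, 8, 12, 9, 11, 5, 10, 6]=(5 13 10 9 12)(6 14)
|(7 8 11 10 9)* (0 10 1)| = |(0 10 9 7 8 11 1)| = 7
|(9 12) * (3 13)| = |(3 13)(9 12)| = 2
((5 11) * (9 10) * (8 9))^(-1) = ((5 11)(8 9 10))^(-1) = (5 11)(8 10 9)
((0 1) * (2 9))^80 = (9)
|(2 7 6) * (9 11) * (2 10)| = 4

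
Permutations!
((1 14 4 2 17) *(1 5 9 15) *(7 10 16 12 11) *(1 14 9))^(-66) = ((1 9 15 14 4 2 17 5)(7 10 16 12 11))^(-66) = (1 17 4 15)(2 14 9 5)(7 11 12 16 10)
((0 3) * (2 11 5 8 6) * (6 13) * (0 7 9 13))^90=(13)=((0 3 7 9 13 6 2 11 5 8))^90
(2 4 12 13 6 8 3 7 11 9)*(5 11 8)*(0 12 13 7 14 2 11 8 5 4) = (0 12 7 5 8 3 14 2)(4 13 6)(9 11) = [12, 1, 0, 14, 13, 8, 4, 5, 3, 11, 10, 9, 7, 6, 2]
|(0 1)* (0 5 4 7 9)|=|(0 1 5 4 7 9)|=6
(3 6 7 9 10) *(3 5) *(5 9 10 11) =[0, 1, 2, 6, 4, 3, 7, 10, 8, 11, 9, 5] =(3 6 7 10 9 11 5)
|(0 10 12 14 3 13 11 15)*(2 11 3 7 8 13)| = |(0 10 12 14 7 8 13 3 2 11 15)| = 11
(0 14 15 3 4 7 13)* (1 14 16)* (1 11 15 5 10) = (0 16 11 15 3 4 7 13)(1 14 5 10) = [16, 14, 2, 4, 7, 10, 6, 13, 8, 9, 1, 15, 12, 0, 5, 3, 11]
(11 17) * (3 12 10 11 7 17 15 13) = (3 12 10 11 15 13)(7 17) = [0, 1, 2, 12, 4, 5, 6, 17, 8, 9, 11, 15, 10, 3, 14, 13, 16, 7]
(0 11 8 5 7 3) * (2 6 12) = [11, 1, 6, 0, 4, 7, 12, 3, 5, 9, 10, 8, 2] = (0 11 8 5 7 3)(2 6 12)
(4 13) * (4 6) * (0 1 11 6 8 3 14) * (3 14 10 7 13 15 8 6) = (0 1 11 3 10 7 13 6 4 15 8 14) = [1, 11, 2, 10, 15, 5, 4, 13, 14, 9, 7, 3, 12, 6, 0, 8]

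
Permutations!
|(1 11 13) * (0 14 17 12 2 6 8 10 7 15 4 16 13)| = 15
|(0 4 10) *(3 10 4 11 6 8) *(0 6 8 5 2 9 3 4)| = 12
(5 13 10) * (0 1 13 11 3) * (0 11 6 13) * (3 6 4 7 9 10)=(0 1)(3 11 6 13)(4 7 9 10 5)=[1, 0, 2, 11, 7, 4, 13, 9, 8, 10, 5, 6, 12, 3]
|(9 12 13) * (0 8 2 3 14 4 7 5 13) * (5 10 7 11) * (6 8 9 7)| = 33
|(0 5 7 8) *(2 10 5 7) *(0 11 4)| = |(0 7 8 11 4)(2 10 5)| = 15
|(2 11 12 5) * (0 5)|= 5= |(0 5 2 11 12)|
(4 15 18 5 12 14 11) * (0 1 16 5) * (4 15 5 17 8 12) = (0 1 16 17 8 12 14 11 15 18)(4 5) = [1, 16, 2, 3, 5, 4, 6, 7, 12, 9, 10, 15, 14, 13, 11, 18, 17, 8, 0]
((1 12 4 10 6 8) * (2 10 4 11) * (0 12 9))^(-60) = (0 2 8)(1 12 10)(6 9 11)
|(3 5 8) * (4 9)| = 6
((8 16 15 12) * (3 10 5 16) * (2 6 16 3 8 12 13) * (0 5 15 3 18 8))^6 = (0 18)(2 13 15 10 3 16 6)(5 8)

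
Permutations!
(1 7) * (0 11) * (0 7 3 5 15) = (0 11 7 1 3 5 15) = [11, 3, 2, 5, 4, 15, 6, 1, 8, 9, 10, 7, 12, 13, 14, 0]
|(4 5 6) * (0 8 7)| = |(0 8 7)(4 5 6)| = 3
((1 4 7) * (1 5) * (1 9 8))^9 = (1 5)(4 9)(7 8)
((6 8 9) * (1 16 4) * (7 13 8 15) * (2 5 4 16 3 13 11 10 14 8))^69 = ((16)(1 3 13 2 5 4)(6 15 7 11 10 14 8 9))^69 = (16)(1 2)(3 5)(4 13)(6 14 7 9 10 15 8 11)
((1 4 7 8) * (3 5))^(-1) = ((1 4 7 8)(3 5))^(-1) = (1 8 7 4)(3 5)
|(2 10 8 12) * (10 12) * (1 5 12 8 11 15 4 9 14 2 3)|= |(1 5 12 3)(2 8 10 11 15 4 9 14)|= 8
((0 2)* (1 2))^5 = (0 2 1)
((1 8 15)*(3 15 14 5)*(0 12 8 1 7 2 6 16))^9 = (0 6 7 3 14 12 16 2 15 5 8)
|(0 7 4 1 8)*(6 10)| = 10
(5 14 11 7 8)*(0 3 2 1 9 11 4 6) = (0 3 2 1 9 11 7 8 5 14 4 6) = [3, 9, 1, 2, 6, 14, 0, 8, 5, 11, 10, 7, 12, 13, 4]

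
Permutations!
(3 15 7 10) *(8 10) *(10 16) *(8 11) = (3 15 7 11 8 16 10) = [0, 1, 2, 15, 4, 5, 6, 11, 16, 9, 3, 8, 12, 13, 14, 7, 10]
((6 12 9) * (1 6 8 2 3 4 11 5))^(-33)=((1 6 12 9 8 2 3 4 11 5))^(-33)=(1 4 8 6 11 2 12 5 3 9)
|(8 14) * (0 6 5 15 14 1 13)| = 8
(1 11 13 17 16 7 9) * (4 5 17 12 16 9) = (1 11 13 12 16 7 4 5 17 9) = [0, 11, 2, 3, 5, 17, 6, 4, 8, 1, 10, 13, 16, 12, 14, 15, 7, 9]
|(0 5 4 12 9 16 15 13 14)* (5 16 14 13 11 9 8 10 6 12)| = |(0 16 15 11 9 14)(4 5)(6 12 8 10)| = 12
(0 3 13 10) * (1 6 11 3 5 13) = [5, 6, 2, 1, 4, 13, 11, 7, 8, 9, 0, 3, 12, 10] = (0 5 13 10)(1 6 11 3)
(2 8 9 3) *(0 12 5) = [12, 1, 8, 2, 4, 0, 6, 7, 9, 3, 10, 11, 5] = (0 12 5)(2 8 9 3)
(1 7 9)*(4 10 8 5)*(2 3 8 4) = [0, 7, 3, 8, 10, 2, 6, 9, 5, 1, 4] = (1 7 9)(2 3 8 5)(4 10)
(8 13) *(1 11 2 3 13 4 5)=(1 11 2 3 13 8 4 5)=[0, 11, 3, 13, 5, 1, 6, 7, 4, 9, 10, 2, 12, 8]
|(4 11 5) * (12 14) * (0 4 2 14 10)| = |(0 4 11 5 2 14 12 10)| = 8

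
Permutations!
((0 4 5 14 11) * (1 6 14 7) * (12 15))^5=(0 6 5 11 1 4 14 7)(12 15)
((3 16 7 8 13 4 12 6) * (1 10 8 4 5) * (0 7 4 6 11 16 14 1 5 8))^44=(16)(0 6 14 10 7 3 1)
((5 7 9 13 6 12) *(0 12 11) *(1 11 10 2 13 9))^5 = (0 11 1 7 5 12)(2 13 6 10)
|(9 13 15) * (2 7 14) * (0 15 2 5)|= |(0 15 9 13 2 7 14 5)|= 8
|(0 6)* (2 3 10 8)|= |(0 6)(2 3 10 8)|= 4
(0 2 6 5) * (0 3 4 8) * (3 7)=(0 2 6 5 7 3 4 8)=[2, 1, 6, 4, 8, 7, 5, 3, 0]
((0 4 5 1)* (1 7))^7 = ((0 4 5 7 1))^7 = (0 5 1 4 7)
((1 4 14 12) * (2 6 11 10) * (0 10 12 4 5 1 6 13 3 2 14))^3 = ((0 10 14 4)(1 5)(2 13 3)(6 11 12))^3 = (0 4 14 10)(1 5)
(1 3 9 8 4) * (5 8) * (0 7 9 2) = (0 7 9 5 8 4 1 3 2) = [7, 3, 0, 2, 1, 8, 6, 9, 4, 5]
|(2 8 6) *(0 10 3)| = 3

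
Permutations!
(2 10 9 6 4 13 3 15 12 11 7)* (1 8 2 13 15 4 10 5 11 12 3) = (1 8 2 5 11 7 13)(3 4 15)(6 10 9) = [0, 8, 5, 4, 15, 11, 10, 13, 2, 6, 9, 7, 12, 1, 14, 3]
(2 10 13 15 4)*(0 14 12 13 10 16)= (0 14 12 13 15 4 2 16)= [14, 1, 16, 3, 2, 5, 6, 7, 8, 9, 10, 11, 13, 15, 12, 4, 0]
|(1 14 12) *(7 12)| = |(1 14 7 12)| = 4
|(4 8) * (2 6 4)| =|(2 6 4 8)| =4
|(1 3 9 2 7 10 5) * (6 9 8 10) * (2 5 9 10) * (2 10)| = 6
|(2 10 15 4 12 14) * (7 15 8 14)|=4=|(2 10 8 14)(4 12 7 15)|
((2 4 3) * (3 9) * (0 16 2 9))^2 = ((0 16 2 4)(3 9))^2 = (0 2)(4 16)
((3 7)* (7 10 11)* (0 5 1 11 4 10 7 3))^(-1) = ((0 5 1 11 3 7)(4 10))^(-1) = (0 7 3 11 1 5)(4 10)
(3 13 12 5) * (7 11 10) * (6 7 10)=(3 13 12 5)(6 7 11)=[0, 1, 2, 13, 4, 3, 7, 11, 8, 9, 10, 6, 5, 12]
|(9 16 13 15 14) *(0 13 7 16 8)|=|(0 13 15 14 9 8)(7 16)|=6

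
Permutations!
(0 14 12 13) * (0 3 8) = (0 14 12 13 3 8) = [14, 1, 2, 8, 4, 5, 6, 7, 0, 9, 10, 11, 13, 3, 12]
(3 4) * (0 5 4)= (0 5 4 3)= [5, 1, 2, 0, 3, 4]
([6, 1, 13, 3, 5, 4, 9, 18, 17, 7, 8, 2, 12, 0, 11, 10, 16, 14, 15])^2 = [9, 1, 0, 3, 4, 5, 7, 15, 14, 18, 17, 13, 12, 6, 2, 8, 16, 11, 10]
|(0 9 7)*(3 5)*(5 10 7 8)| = 7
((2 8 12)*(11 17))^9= ((2 8 12)(11 17))^9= (11 17)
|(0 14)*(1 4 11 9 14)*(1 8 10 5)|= 9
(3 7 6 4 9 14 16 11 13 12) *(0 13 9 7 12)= [13, 1, 2, 12, 7, 5, 4, 6, 8, 14, 10, 9, 3, 0, 16, 15, 11]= (0 13)(3 12)(4 7 6)(9 14 16 11)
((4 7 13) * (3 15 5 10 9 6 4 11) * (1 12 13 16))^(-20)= ((1 12 13 11 3 15 5 10 9 6 4 7 16))^(-20)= (1 5 16 15 7 3 4 11 6 13 9 12 10)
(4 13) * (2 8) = [0, 1, 8, 3, 13, 5, 6, 7, 2, 9, 10, 11, 12, 4] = (2 8)(4 13)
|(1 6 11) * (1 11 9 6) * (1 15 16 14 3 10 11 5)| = 8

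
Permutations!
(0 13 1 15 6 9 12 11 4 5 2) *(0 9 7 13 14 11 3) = (0 14 11 4 5 2 9 12 3)(1 15 6 7 13) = [14, 15, 9, 0, 5, 2, 7, 13, 8, 12, 10, 4, 3, 1, 11, 6]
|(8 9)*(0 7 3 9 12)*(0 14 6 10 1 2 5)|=|(0 7 3 9 8 12 14 6 10 1 2 5)|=12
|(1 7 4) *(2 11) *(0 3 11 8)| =|(0 3 11 2 8)(1 7 4)| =15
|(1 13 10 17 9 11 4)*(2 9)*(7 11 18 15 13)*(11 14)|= |(1 7 14 11 4)(2 9 18 15 13 10 17)|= 35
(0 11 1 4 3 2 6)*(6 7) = [11, 4, 7, 2, 3, 5, 0, 6, 8, 9, 10, 1] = (0 11 1 4 3 2 7 6)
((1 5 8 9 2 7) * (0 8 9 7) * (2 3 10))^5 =((0 8 7 1 5 9 3 10 2))^5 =(0 9 8 3 7 10 1 2 5)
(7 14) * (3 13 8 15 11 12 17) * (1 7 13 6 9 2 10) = [0, 7, 10, 6, 4, 5, 9, 14, 15, 2, 1, 12, 17, 8, 13, 11, 16, 3] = (1 7 14 13 8 15 11 12 17 3 6 9 2 10)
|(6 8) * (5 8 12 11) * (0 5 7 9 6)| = |(0 5 8)(6 12 11 7 9)| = 15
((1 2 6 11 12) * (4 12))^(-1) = ((1 2 6 11 4 12))^(-1) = (1 12 4 11 6 2)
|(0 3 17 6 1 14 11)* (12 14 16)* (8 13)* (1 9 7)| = 22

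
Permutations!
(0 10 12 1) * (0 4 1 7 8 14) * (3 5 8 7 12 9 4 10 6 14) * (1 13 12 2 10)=[6, 1, 10, 5, 13, 8, 14, 7, 3, 4, 9, 11, 2, 12, 0]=(0 6 14)(2 10 9 4 13 12)(3 5 8)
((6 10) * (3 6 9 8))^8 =(3 9 6 8 10)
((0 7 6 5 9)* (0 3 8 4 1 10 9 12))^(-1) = ((0 7 6 5 12)(1 10 9 3 8 4))^(-1) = (0 12 5 6 7)(1 4 8 3 9 10)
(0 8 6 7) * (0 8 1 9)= [1, 9, 2, 3, 4, 5, 7, 8, 6, 0]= (0 1 9)(6 7 8)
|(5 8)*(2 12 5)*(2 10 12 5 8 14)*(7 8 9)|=|(2 5 14)(7 8 10 12 9)|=15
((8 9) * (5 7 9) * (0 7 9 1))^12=((0 7 1)(5 9 8))^12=(9)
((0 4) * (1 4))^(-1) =(0 4 1)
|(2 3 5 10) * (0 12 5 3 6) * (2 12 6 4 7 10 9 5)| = |(0 6)(2 4 7 10 12)(5 9)| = 10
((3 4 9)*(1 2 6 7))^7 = ((1 2 6 7)(3 4 9))^7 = (1 7 6 2)(3 4 9)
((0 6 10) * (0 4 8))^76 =(0 6 10 4 8)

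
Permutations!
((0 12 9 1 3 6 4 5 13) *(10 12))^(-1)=((0 10 12 9 1 3 6 4 5 13))^(-1)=(0 13 5 4 6 3 1 9 12 10)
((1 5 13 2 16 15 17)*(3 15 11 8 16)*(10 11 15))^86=(1 15 8 10 2 5 17 16 11 3 13)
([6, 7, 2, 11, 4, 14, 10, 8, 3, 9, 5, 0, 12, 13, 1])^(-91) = (0 11 3 8 7 1 14 5 10 6)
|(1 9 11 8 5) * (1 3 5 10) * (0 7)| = |(0 7)(1 9 11 8 10)(3 5)| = 10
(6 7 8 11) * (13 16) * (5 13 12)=[0, 1, 2, 3, 4, 13, 7, 8, 11, 9, 10, 6, 5, 16, 14, 15, 12]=(5 13 16 12)(6 7 8 11)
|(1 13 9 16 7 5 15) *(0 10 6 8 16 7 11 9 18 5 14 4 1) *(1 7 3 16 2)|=|(0 10 6 8 2 1 13 18 5 15)(3 16 11 9)(4 7 14)|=60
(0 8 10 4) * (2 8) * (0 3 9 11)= (0 2 8 10 4 3 9 11)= [2, 1, 8, 9, 3, 5, 6, 7, 10, 11, 4, 0]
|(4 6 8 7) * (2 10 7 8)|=|(2 10 7 4 6)|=5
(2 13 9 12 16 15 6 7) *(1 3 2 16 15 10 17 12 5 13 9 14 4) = (1 3 2 9 5 13 14 4)(6 7 16 10 17 12 15) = [0, 3, 9, 2, 1, 13, 7, 16, 8, 5, 17, 11, 15, 14, 4, 6, 10, 12]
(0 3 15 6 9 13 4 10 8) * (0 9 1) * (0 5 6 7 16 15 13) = [3, 5, 2, 13, 10, 6, 1, 16, 9, 0, 8, 11, 12, 4, 14, 7, 15] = (0 3 13 4 10 8 9)(1 5 6)(7 16 15)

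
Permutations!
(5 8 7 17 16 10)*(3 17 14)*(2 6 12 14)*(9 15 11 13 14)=(2 6 12 9 15 11 13 14 3 17 16 10 5 8 7)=[0, 1, 6, 17, 4, 8, 12, 2, 7, 15, 5, 13, 9, 14, 3, 11, 10, 16]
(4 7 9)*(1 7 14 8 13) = [0, 7, 2, 3, 14, 5, 6, 9, 13, 4, 10, 11, 12, 1, 8] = (1 7 9 4 14 8 13)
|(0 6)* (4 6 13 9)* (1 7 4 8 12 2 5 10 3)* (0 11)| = |(0 13 9 8 12 2 5 10 3 1 7 4 6 11)| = 14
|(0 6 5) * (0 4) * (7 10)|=|(0 6 5 4)(7 10)|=4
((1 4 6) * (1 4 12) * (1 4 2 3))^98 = (1 4 2)(3 12 6)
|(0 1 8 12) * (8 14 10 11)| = |(0 1 14 10 11 8 12)| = 7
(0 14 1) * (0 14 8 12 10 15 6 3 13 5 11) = (0 8 12 10 15 6 3 13 5 11)(1 14) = [8, 14, 2, 13, 4, 11, 3, 7, 12, 9, 15, 0, 10, 5, 1, 6]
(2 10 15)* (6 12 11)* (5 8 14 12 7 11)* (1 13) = (1 13)(2 10 15)(5 8 14 12)(6 7 11) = [0, 13, 10, 3, 4, 8, 7, 11, 14, 9, 15, 6, 5, 1, 12, 2]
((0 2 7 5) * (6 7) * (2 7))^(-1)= ((0 7 5)(2 6))^(-1)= (0 5 7)(2 6)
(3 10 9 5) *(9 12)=(3 10 12 9 5)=[0, 1, 2, 10, 4, 3, 6, 7, 8, 5, 12, 11, 9]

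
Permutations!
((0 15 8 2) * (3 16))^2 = (16)(0 8)(2 15)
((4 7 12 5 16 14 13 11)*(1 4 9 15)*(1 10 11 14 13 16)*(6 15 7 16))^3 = ((1 4 16 13 14 6 15 10 11 9 7 12 5))^3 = (1 13 15 9 5 16 6 11 12 4 14 10 7)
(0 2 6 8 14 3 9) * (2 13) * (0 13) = (2 6 8 14 3 9 13) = [0, 1, 6, 9, 4, 5, 8, 7, 14, 13, 10, 11, 12, 2, 3]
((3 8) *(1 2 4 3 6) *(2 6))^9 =(1 6)(2 4 3 8)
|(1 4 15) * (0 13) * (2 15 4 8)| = |(0 13)(1 8 2 15)| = 4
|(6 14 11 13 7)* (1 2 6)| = 7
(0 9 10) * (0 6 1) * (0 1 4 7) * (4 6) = (0 9 10 4 7) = [9, 1, 2, 3, 7, 5, 6, 0, 8, 10, 4]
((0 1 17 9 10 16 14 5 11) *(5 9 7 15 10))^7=(0 14 7 11 16 17 5 10 1 9 15)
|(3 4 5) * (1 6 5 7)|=6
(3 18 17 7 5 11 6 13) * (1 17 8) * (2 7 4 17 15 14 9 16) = [0, 15, 7, 18, 17, 11, 13, 5, 1, 16, 10, 6, 12, 3, 9, 14, 2, 4, 8] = (1 15 14 9 16 2 7 5 11 6 13 3 18 8)(4 17)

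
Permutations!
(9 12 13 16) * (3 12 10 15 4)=(3 12 13 16 9 10 15 4)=[0, 1, 2, 12, 3, 5, 6, 7, 8, 10, 15, 11, 13, 16, 14, 4, 9]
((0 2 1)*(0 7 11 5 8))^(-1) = ((0 2 1 7 11 5 8))^(-1) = (0 8 5 11 7 1 2)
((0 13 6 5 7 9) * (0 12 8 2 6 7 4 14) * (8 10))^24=((0 13 7 9 12 10 8 2 6 5 4 14))^24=(14)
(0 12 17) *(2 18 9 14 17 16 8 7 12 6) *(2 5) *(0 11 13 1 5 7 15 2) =[6, 5, 18, 3, 4, 0, 7, 12, 15, 14, 10, 13, 16, 1, 17, 2, 8, 11, 9] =(0 6 7 12 16 8 15 2 18 9 14 17 11 13 1 5)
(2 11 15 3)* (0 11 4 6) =[11, 1, 4, 2, 6, 5, 0, 7, 8, 9, 10, 15, 12, 13, 14, 3] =(0 11 15 3 2 4 6)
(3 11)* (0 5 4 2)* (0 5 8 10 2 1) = (0 8 10 2 5 4 1)(3 11) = [8, 0, 5, 11, 1, 4, 6, 7, 10, 9, 2, 3]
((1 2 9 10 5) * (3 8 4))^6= ((1 2 9 10 5)(3 8 4))^6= (1 2 9 10 5)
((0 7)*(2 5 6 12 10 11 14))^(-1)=(0 7)(2 14 11 10 12 6 5)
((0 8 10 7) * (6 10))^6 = ((0 8 6 10 7))^6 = (0 8 6 10 7)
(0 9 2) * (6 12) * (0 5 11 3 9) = [0, 1, 5, 9, 4, 11, 12, 7, 8, 2, 10, 3, 6] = (2 5 11 3 9)(6 12)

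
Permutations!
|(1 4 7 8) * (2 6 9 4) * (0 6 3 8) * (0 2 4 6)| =|(1 4 7 2 3 8)(6 9)| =6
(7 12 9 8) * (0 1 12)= (0 1 12 9 8 7)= [1, 12, 2, 3, 4, 5, 6, 0, 7, 8, 10, 11, 9]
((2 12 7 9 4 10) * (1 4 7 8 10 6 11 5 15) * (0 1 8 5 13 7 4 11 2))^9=((0 1 11 13 7 9 4 6 2 12 5 15 8 10))^9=(0 12 7 10 2 13 8 6 11 15 4 1 5 9)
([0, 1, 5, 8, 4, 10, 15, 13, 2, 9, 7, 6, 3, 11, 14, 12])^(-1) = (2 8 3 12 15 6 11 13 7 10 5)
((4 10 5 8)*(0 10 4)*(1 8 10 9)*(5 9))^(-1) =(0 8 1 9 10 5)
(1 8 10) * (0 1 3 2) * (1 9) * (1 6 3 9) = (0 1 8 10 9 6 3 2) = [1, 8, 0, 2, 4, 5, 3, 7, 10, 6, 9]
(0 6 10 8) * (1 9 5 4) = [6, 9, 2, 3, 1, 4, 10, 7, 0, 5, 8] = (0 6 10 8)(1 9 5 4)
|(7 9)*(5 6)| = 2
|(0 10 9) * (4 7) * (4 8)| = |(0 10 9)(4 7 8)| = 3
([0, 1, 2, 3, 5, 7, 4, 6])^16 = [0, 1, 2, 3, 4, 5, 6, 7]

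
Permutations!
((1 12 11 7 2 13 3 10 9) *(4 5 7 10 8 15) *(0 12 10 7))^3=(0 7 3 4 12 2 8 5 11 13 15)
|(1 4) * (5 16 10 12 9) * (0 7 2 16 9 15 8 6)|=|(0 7 2 16 10 12 15 8 6)(1 4)(5 9)|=18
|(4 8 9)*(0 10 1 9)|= 6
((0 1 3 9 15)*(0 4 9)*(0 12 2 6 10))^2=(0 3 2 10 1 12 6)(4 15 9)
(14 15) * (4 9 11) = (4 9 11)(14 15) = [0, 1, 2, 3, 9, 5, 6, 7, 8, 11, 10, 4, 12, 13, 15, 14]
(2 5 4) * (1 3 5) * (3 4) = (1 4 2)(3 5) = [0, 4, 1, 5, 2, 3]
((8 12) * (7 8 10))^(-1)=((7 8 12 10))^(-1)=(7 10 12 8)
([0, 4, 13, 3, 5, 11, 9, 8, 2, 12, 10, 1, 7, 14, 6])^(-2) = [0, 5, 7, 3, 11, 1, 13, 9, 12, 14, 10, 4, 6, 8, 2]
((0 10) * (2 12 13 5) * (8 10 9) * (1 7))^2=((0 9 8 10)(1 7)(2 12 13 5))^2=(0 8)(2 13)(5 12)(9 10)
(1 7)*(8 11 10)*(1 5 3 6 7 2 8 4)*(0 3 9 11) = (0 3 6 7 5 9 11 10 4 1 2 8) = [3, 2, 8, 6, 1, 9, 7, 5, 0, 11, 4, 10]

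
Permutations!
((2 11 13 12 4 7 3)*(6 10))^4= (2 4 11 7 13 3 12)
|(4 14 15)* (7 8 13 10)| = |(4 14 15)(7 8 13 10)| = 12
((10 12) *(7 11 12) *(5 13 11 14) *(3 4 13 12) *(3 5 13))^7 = ((3 4)(5 12 10 7 14 13 11))^7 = (14)(3 4)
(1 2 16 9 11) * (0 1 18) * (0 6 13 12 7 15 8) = (0 1 2 16 9 11 18 6 13 12 7 15 8) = [1, 2, 16, 3, 4, 5, 13, 15, 0, 11, 10, 18, 7, 12, 14, 8, 9, 17, 6]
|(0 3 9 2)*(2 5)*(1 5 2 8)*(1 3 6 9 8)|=4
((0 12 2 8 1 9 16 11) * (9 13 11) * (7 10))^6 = (16)(0 11 13 1 8 2 12)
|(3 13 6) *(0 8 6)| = 5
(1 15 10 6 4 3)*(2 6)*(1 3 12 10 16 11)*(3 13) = (1 15 16 11)(2 6 4 12 10)(3 13) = [0, 15, 6, 13, 12, 5, 4, 7, 8, 9, 2, 1, 10, 3, 14, 16, 11]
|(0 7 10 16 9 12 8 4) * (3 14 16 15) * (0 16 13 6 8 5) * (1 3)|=|(0 7 10 15 1 3 14 13 6 8 4 16 9 12 5)|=15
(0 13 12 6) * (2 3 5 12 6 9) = (0 13 6)(2 3 5 12 9) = [13, 1, 3, 5, 4, 12, 0, 7, 8, 2, 10, 11, 9, 6]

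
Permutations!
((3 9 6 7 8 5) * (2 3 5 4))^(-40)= (2 9 7 4 3 6 8)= ((2 3 9 6 7 8 4))^(-40)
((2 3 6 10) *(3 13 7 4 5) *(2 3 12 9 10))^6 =(2 9 7 3 5)(4 6 12 13 10) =((2 13 7 4 5 12 9 10 3 6))^6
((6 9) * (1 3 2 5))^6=((1 3 2 5)(6 9))^6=(9)(1 2)(3 5)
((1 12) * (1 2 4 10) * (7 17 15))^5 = ((1 12 2 4 10)(7 17 15))^5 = (7 15 17)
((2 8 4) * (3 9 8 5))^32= (2 3 8)(4 5 9)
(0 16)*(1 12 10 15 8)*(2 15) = [16, 12, 15, 3, 4, 5, 6, 7, 1, 9, 2, 11, 10, 13, 14, 8, 0] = (0 16)(1 12 10 2 15 8)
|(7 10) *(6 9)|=2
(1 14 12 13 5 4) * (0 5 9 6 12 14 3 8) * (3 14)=(0 5 4 1 14 3 8)(6 12 13 9)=[5, 14, 2, 8, 1, 4, 12, 7, 0, 6, 10, 11, 13, 9, 3]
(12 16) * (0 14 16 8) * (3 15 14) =[3, 1, 2, 15, 4, 5, 6, 7, 0, 9, 10, 11, 8, 13, 16, 14, 12] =(0 3 15 14 16 12 8)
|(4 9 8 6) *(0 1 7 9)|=7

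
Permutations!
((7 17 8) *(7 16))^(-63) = (7 17 8 16)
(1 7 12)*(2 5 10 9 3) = (1 7 12)(2 5 10 9 3) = [0, 7, 5, 2, 4, 10, 6, 12, 8, 3, 9, 11, 1]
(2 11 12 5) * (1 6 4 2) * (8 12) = (1 6 4 2 11 8 12 5) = [0, 6, 11, 3, 2, 1, 4, 7, 12, 9, 10, 8, 5]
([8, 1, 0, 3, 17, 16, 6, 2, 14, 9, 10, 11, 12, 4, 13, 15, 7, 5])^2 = [14, 1, 8, 3, 5, 7, 6, 0, 13, 9, 10, 11, 12, 17, 4, 15, 2, 16]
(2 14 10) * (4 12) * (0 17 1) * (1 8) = (0 17 8 1)(2 14 10)(4 12) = [17, 0, 14, 3, 12, 5, 6, 7, 1, 9, 2, 11, 4, 13, 10, 15, 16, 8]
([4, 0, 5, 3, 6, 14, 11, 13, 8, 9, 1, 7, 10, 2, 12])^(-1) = (0 1 10 12 14 5 2 13 7 11 6 4)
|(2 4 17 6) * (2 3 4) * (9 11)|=4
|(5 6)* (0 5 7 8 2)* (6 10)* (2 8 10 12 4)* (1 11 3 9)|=60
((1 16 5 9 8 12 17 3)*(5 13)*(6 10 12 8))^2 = (1 13 9 10 17)(3 16 5 6 12)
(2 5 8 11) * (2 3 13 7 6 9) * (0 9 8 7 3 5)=(0 9 2)(3 13)(5 7 6 8 11)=[9, 1, 0, 13, 4, 7, 8, 6, 11, 2, 10, 5, 12, 3]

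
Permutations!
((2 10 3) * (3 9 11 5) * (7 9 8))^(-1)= ((2 10 8 7 9 11 5 3))^(-1)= (2 3 5 11 9 7 8 10)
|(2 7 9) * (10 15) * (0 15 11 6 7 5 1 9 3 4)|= 8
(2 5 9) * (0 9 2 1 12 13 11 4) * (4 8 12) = (0 9 1 4)(2 5)(8 12 13 11) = [9, 4, 5, 3, 0, 2, 6, 7, 12, 1, 10, 8, 13, 11]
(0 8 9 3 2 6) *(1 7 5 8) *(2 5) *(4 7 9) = (0 1 9 3 5 8 4 7 2 6) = [1, 9, 6, 5, 7, 8, 0, 2, 4, 3]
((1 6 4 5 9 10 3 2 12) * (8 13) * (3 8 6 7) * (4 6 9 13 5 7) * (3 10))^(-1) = (1 12 2 3 9 13 5 8 10 7 4)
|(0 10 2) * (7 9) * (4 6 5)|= |(0 10 2)(4 6 5)(7 9)|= 6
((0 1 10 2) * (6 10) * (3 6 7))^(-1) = ((0 1 7 3 6 10 2))^(-1) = (0 2 10 6 3 7 1)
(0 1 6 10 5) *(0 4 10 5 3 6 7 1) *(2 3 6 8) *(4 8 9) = (1 7)(2 3 9 4 10 6 5 8) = [0, 7, 3, 9, 10, 8, 5, 1, 2, 4, 6]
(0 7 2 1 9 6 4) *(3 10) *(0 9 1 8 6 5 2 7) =[0, 1, 8, 10, 9, 2, 4, 7, 6, 5, 3] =(2 8 6 4 9 5)(3 10)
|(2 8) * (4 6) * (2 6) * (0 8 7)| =|(0 8 6 4 2 7)| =6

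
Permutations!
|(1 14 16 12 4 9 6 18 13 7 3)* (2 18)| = 12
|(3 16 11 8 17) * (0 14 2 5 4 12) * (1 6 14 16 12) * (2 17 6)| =|(0 16 11 8 6 14 17 3 12)(1 2 5 4)| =36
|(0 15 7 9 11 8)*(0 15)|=5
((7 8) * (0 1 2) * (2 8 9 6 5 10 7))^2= (0 8)(1 2)(5 7 6 10 9)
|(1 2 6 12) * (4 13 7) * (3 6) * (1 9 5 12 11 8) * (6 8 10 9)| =12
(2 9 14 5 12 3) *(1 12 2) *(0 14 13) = (0 14 5 2 9 13)(1 12 3) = [14, 12, 9, 1, 4, 2, 6, 7, 8, 13, 10, 11, 3, 0, 5]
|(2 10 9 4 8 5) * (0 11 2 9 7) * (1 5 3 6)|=35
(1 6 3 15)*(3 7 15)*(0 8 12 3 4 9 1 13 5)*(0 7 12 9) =(0 8 9 1 6 12 3 4)(5 7 15 13) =[8, 6, 2, 4, 0, 7, 12, 15, 9, 1, 10, 11, 3, 5, 14, 13]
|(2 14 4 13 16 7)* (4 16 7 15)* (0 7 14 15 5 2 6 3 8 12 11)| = |(0 7 6 3 8 12 11)(2 15 4 13 14 16 5)| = 7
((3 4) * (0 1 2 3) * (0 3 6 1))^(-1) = ((1 2 6)(3 4))^(-1) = (1 6 2)(3 4)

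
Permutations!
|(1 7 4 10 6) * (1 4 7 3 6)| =5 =|(1 3 6 4 10)|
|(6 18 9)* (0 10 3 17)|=|(0 10 3 17)(6 18 9)|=12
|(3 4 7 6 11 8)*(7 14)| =7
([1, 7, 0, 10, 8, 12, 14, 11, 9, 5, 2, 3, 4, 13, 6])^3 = (0 11 2 7 10 1 3)(4 5 8 12 9)(6 14)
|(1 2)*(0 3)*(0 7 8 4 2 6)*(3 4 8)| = 10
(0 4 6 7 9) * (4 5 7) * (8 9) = (0 5 7 8 9)(4 6) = [5, 1, 2, 3, 6, 7, 4, 8, 9, 0]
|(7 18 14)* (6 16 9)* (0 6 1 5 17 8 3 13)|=30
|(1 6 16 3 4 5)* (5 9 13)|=|(1 6 16 3 4 9 13 5)|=8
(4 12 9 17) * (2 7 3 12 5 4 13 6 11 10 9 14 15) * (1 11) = (1 11 10 9 17 13 6)(2 7 3 12 14 15)(4 5) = [0, 11, 7, 12, 5, 4, 1, 3, 8, 17, 9, 10, 14, 6, 15, 2, 16, 13]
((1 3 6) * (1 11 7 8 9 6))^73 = (1 3)(6 8 11 9 7)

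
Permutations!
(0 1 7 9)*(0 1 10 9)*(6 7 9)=(0 10 6 7)(1 9)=[10, 9, 2, 3, 4, 5, 7, 0, 8, 1, 6]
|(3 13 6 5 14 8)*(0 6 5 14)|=7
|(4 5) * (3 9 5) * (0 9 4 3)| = |(0 9 5 3 4)| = 5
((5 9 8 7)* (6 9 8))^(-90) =((5 8 7)(6 9))^(-90) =(9)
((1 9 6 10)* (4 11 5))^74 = (1 6)(4 5 11)(9 10)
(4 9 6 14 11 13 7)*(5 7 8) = (4 9 6 14 11 13 8 5 7) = [0, 1, 2, 3, 9, 7, 14, 4, 5, 6, 10, 13, 12, 8, 11]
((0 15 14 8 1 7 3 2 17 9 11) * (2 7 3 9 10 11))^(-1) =(0 11 10 17 2 9 7 3 1 8 14 15)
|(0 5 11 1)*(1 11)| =3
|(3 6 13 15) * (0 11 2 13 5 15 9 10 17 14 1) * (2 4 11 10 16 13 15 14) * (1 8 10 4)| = 36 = |(0 4 11 1)(2 15 3 6 5 14 8 10 17)(9 16 13)|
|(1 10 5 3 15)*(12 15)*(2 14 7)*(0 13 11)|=6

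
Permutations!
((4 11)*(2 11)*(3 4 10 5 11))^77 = (2 4 3)(5 10 11)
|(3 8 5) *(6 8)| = 4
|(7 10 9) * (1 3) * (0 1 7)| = 6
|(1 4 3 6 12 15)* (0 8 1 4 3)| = 8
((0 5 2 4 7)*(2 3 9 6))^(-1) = (0 7 4 2 6 9 3 5)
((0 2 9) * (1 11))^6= (11)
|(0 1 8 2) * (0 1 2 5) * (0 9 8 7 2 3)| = 6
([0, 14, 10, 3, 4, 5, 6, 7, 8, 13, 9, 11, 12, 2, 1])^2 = (14)(2 9)(10 13)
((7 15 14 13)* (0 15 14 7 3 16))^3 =((0 15 7 14 13 3 16))^3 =(0 14 16 7 3 15 13)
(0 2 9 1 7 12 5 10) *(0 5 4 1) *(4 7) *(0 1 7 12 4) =(12)(0 2 9 1)(4 7)(5 10) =[2, 0, 9, 3, 7, 10, 6, 4, 8, 1, 5, 11, 12]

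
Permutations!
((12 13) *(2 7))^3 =(2 7)(12 13)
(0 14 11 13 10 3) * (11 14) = (14)(0 11 13 10 3) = [11, 1, 2, 0, 4, 5, 6, 7, 8, 9, 3, 13, 12, 10, 14]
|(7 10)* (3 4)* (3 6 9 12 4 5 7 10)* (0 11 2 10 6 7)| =11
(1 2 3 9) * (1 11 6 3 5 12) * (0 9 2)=[9, 0, 5, 2, 4, 12, 3, 7, 8, 11, 10, 6, 1]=(0 9 11 6 3 2 5 12 1)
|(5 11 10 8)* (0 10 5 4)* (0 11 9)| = 7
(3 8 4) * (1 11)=[0, 11, 2, 8, 3, 5, 6, 7, 4, 9, 10, 1]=(1 11)(3 8 4)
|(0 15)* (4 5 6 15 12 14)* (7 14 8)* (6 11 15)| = |(0 12 8 7 14 4 5 11 15)| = 9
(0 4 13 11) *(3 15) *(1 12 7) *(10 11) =(0 4 13 10 11)(1 12 7)(3 15) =[4, 12, 2, 15, 13, 5, 6, 1, 8, 9, 11, 0, 7, 10, 14, 3]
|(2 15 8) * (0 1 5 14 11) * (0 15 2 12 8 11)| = 4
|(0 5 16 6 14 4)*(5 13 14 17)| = 4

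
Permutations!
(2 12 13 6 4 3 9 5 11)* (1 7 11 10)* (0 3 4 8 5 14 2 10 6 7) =[3, 0, 12, 9, 4, 6, 8, 11, 5, 14, 1, 10, 13, 7, 2] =(0 3 9 14 2 12 13 7 11 10 1)(5 6 8)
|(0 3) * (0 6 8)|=4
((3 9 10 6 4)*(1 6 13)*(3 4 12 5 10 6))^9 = (1 3 9 6 12 5 10 13)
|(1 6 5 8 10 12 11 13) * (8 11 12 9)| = |(1 6 5 11 13)(8 10 9)| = 15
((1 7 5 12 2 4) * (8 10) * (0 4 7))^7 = (0 4 1)(2 12 5 7)(8 10)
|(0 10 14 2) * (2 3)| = 5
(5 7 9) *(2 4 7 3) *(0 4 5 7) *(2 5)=[4, 1, 2, 5, 0, 3, 6, 9, 8, 7]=(0 4)(3 5)(7 9)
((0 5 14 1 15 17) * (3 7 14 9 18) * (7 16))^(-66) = ((0 5 9 18 3 16 7 14 1 15 17))^(-66) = (18)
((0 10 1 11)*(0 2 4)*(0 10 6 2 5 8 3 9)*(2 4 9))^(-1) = ((0 6 4 10 1 11 5 8 3 2 9))^(-1) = (0 9 2 3 8 5 11 1 10 4 6)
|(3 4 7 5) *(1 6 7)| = |(1 6 7 5 3 4)| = 6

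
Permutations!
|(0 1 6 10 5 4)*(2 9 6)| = 8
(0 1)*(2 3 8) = (0 1)(2 3 8) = [1, 0, 3, 8, 4, 5, 6, 7, 2]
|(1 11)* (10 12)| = |(1 11)(10 12)| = 2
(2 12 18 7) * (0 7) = (0 7 2 12 18) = [7, 1, 12, 3, 4, 5, 6, 2, 8, 9, 10, 11, 18, 13, 14, 15, 16, 17, 0]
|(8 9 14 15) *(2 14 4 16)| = 7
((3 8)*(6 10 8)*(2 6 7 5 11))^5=(2 7 10 11 3 6 5 8)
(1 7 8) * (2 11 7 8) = (1 8)(2 11 7) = [0, 8, 11, 3, 4, 5, 6, 2, 1, 9, 10, 7]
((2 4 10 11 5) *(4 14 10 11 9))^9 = (2 10 4 5 14 9 11)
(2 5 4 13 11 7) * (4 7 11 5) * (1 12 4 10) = (1 12 4 13 5 7 2 10) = [0, 12, 10, 3, 13, 7, 6, 2, 8, 9, 1, 11, 4, 5]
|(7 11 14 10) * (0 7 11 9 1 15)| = |(0 7 9 1 15)(10 11 14)| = 15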